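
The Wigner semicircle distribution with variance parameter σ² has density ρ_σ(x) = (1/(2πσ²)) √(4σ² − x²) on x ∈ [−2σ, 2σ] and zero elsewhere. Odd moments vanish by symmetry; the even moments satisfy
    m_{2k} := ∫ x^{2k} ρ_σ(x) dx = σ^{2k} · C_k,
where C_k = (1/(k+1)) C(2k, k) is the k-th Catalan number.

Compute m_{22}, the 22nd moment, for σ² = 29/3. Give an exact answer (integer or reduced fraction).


By the scaled semicircle moment identity, m_{2k} = σ^{2k} · C_k with k = 11.
C_11 = (1/(k+1)) · C(2k, k) = (1/12) · C(22, 11) = (1/12) · 705432 = 58786.
σ^{2k} = (σ²)^k = (29/3)^11 = 12200509765705829/177147.

Therefore m_{22} = σ^{22} · C_11 = (12200509765705829/177147) · 58786 = 717219167086782863594/177147.


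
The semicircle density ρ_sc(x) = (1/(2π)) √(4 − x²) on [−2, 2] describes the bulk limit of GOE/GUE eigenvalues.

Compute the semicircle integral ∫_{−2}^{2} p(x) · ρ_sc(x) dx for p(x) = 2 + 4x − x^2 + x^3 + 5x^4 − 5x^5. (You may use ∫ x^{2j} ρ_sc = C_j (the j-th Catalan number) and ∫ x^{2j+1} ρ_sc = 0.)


Write p(x) = Σ a_i x^i, split into monomials and integrate each against ρ_sc separately.
Using ∫ x^{2j} ρ_sc = C_j = (1/(j+1)) C(2j, j) (Catalan numbers) and ∫ x^{2j+1} ρ_sc = 0 (odd monomials vanish by symmetry):
  i = 0 (even): a_0 · C_{0} = 2 · 1 = 2
  i = 1 (odd): ∫ x^1 ρ_sc = 0 (vanishes)
  i = 2 (even): a_2 · C_{1} = -1 · 1 = -1
  i = 3 (odd): ∫ x^3 ρ_sc = 0 (vanishes)
  i = 4 (even): a_4 · C_{2} = 5 · 2 = 10
  i = 5 (odd): ∫ x^5 ρ_sc = 0 (vanishes)

Summing the contributions: ∫_{−2}^{2} p(x) ρ_sc(x) dx = 2 + (-1) + 10 = 11.


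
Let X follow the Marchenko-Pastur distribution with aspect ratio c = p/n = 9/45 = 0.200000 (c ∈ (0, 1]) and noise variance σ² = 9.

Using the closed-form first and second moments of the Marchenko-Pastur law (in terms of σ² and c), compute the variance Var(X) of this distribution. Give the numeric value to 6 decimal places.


Recall the MP moments m_1 = E[X] = σ² and m_2 = E[X²] = σ⁴ (1 + c).
m_1 = E[X] = σ² = 9, so m_1² = 81.
m_2 = E[X²] = σ⁴ (1 + c) = 81 · (1 + 0.200000) = 81 · 1.200000 = 97.200000.
(Note m_2 − m_1² simplifies to c · σ⁴ = 0.200000 · 81.)

Var(X) = m_2 − m_1² = 97.200000 − 81 = 16.200000.


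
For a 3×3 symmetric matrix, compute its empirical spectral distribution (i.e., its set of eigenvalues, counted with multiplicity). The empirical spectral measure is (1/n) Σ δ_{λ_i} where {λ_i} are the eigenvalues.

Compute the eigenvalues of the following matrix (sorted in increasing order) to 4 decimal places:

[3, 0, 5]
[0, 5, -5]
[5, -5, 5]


Since M is real symmetric, all three eigenvalues are real; they are the roots of det(λI − M) = λ³ − (tr M) λ² + s λ − det M, where s is the sum of the principal 2×2 minors.
tr M = 3 + 5 + 5 = 13.
s = (3·5 − 0²) + (3·5 − 5²) + (5·5 − (-5)²) = 15 + (-10) + 0 = 5.
det M (expand along row 1) = 3·0 − 0·25 + 5·(-25) = -125.
Characteristic polynomial: λ³ − 13λ² + 5λ + 125 = 0.
Substitute λ = y + (tr M)/3 = y + 4.333333 to remove the quadratic term: y³ + p·y + q = 0 with p = s − (tr M)²/3 = -51.333333 and q = −2(tr M)³/27 + (tr M)·s/3 − det M = -16.074074.
Three real roots ⇒ use the trigonometric (Viète) form: r = 2√(−p/3) = 8.273116, φ = arccos(3q/(p·r)) = arccos(0.113548) = 1.457003 rad.
y_k = r·cos(φ/3 − 2πk/3) for k = 0, 1, 2 gives y = 7.316441, -0.313733, -7.002708.
λ_k = y_k + 4.333333 gives λ = 11.6498, 4.0196, -2.6694 (check: the sum is 13.0000 = tr M).

Eigenvalues sorted in increasing order: [-2.6694, 4.0196, 11.6498].


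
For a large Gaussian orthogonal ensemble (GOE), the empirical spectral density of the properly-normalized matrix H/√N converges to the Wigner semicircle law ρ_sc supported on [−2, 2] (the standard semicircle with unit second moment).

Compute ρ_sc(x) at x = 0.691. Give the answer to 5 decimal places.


ρ_sc(x) = (1/(2π)) √(4 − x²). With x = 0.691:
  4 − x² = 4 − (0.691)² = 4 − 0.477481 = 3.522519.
  √(4 − x²) = 1.876837.
  1/(2π) = 0.159155.
  ρ_sc(0.691) = 0.159155 · 1.876837 = 0.298708.

Rounded to 5 decimal places: ρ_sc(0.691) ≈ 0.29871.


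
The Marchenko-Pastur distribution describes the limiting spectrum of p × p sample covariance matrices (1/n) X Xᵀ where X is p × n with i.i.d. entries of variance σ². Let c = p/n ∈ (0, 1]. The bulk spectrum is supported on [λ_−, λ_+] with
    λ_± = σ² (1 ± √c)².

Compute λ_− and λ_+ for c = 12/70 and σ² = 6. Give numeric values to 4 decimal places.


c = 12/70 = 0.171429; √c = 0.414039.
λ_− = σ² (1 − √c)² = 6 · (1 − 0.414039)² = 6 · (0.585961)² = 2.060099.
λ_+ = σ² (1 + √c)² = 6 · (1 + 0.414039)² = 6 · (1.414039)² = 11.997043.

Rounded to 4 decimal places: λ_− ≈ 2.0601, λ_+ ≈ 11.9970.


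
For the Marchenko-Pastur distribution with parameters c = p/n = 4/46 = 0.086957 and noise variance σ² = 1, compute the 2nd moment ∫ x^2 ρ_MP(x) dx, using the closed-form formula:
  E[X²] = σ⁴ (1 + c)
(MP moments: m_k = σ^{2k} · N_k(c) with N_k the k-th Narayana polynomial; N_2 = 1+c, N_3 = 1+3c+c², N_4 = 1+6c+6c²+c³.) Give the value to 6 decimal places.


E[X²] = σ⁴ (1 + c) (second MP moment). With σ² = 1 (so σ⁴ = 1) and c = 4/46 = 0.086957: E[X²] = 1 · (1 + 0.086957) = 1 · 1.086957.

So E[X^2] = 1.086957.


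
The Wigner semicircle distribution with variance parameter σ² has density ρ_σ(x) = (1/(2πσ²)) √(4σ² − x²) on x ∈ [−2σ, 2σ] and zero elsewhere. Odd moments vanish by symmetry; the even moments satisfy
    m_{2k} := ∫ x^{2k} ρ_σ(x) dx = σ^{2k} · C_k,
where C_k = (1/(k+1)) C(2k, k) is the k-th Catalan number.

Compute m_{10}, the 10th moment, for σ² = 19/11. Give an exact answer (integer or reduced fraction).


By the scaled semicircle moment identity, m_{2k} = σ^{2k} · C_k with k = 5.
C_5 = (1/(k+1)) · C(2k, k) = (1/6) · C(10, 5) = (1/6) · 252 = 42.
σ^{2k} = (σ²)^k = (19/11)^5 = 2476099/161051.

Therefore m_{10} = σ^{10} · C_5 = (2476099/161051) · 42 = 103996158/161051.


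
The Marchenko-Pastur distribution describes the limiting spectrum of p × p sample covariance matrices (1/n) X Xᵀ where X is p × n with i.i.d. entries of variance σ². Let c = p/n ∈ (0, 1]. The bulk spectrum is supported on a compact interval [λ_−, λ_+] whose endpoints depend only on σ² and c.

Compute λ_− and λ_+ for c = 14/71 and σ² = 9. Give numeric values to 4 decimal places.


c = 14/71 = 0.197183; √c = 0.444053.
λ_− = σ² (1 − √c)² = 9 · (1 − 0.444053)² = 9 · (0.555947)² = 2.781693.
λ_+ = σ² (1 + √c)² = 9 · (1 + 0.444053)² = 9 · (1.444053)² = 18.767603.

Rounded to 4 decimal places: λ_− ≈ 2.7817, λ_+ ≈ 18.7676.


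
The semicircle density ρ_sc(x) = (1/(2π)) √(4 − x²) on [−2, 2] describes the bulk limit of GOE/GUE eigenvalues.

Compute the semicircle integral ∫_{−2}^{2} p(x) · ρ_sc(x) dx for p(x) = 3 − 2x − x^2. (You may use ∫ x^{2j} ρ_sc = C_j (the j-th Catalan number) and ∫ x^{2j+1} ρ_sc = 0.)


Write p(x) = Σ a_i x^i, split into monomials and integrate each against ρ_sc separately.
Using ∫ x^{2j} ρ_sc = C_j = (1/(j+1)) C(2j, j) (Catalan numbers) and ∫ x^{2j+1} ρ_sc = 0 (odd monomials vanish by symmetry):
  i = 0 (even): a_0 · C_{0} = 3 · 1 = 3
  i = 1 (odd): ∫ x^1 ρ_sc = 0 (vanishes)
  i = 2 (even): a_2 · C_{1} = -1 · 1 = -1

Summing the contributions: ∫_{−2}^{2} p(x) ρ_sc(x) dx = 3 + (-1) = 2.


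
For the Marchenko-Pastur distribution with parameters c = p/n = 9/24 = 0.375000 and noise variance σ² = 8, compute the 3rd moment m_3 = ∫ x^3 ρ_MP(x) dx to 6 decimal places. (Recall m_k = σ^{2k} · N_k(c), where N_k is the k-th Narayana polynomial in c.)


E[X³] = σ⁶ (1 + 3c + c²) (third MP moment). With σ² = 8 (so σ⁶ = 512) and c = 9/24 = 0.375000: E[X³] = 512 · (1 + 3·0.375000 + (0.375000)²) = 512 · 2.265625.

So E[X^3] = 1160.000000.


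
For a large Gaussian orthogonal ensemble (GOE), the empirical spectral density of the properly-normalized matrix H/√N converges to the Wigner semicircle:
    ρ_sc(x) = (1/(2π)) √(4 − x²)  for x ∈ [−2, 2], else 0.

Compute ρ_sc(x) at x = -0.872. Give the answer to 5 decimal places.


ρ_sc(x) = (1/(2π)) √(4 − x²). With x = -0.872:
  4 − x² = 4 − (-0.872)² = 4 − 0.760384 = 3.239616.
  √(4 − x²) = 1.799893.
  1/(2π) = 0.159155.
  ρ_sc(-0.872) = 0.159155 · 1.799893 = 0.286462.

Rounded to 5 decimal places: ρ_sc(-0.872) ≈ 0.28646.


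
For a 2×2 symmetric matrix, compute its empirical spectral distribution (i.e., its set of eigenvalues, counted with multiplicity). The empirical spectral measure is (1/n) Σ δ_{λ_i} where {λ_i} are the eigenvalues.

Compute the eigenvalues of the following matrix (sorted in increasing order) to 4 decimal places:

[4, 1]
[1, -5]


Since M is real symmetric, both eigenvalues are real; they are the roots of det(λI − M) = λ² − (tr M) λ + det M.
tr M = 4 + (-5) = -1.
det M = 4·(-5) − 1² = -20 − 1 = -21.
Characteristic polynomial: λ² + λ − 21 = 0.
Discriminant Δ = (tr M)² − 4·det M = 1 − (-84) = 85; √Δ = 9.219544.
λ = (tr M ± √Δ)/2 = (-1 ± 9.219544)/2, giving (tr M − √Δ)/2 = -5.1098 and (tr M + √Δ)/2 = 4.1098.

Eigenvalues sorted in increasing order: [-5.1098, 4.1098].


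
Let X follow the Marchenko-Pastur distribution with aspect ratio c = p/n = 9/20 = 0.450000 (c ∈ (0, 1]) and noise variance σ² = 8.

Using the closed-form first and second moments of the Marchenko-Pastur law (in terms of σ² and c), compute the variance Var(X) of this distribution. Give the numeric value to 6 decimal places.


Recall the MP moments m_1 = E[X] = σ² and m_2 = E[X²] = σ⁴ (1 + c).
m_1 = E[X] = σ² = 8, so m_1² = 64.
m_2 = E[X²] = σ⁴ (1 + c) = 64 · (1 + 0.450000) = 64 · 1.450000 = 92.800000.
(Note m_2 − m_1² simplifies to c · σ⁴ = 0.450000 · 64.)

Var(X) = m_2 − m_1² = 92.800000 − 64 = 28.800000.


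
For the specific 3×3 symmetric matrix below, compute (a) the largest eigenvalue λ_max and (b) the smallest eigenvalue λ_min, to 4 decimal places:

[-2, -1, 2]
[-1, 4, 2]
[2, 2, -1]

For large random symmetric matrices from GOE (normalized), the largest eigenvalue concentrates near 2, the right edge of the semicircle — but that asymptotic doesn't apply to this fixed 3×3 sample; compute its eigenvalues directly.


Since M is real symmetric, all three eigenvalues are real; they are the roots of det(λI − M) = λ³ − (tr M) λ² + s λ − det M, where s is the sum of the principal 2×2 minors.
tr M = -2 + 4 + (-1) = 1.
s = ((-2)·4 − (-1)²) + ((-2)·(-1) − 2²) + (4·(-1) − 2²) = -9 + (-2) + (-8) = -19.
det M (expand along row 1) = (-2)·(-8) − (-1)·(-3) + 2·(-10) = -7.
Characteristic polynomial: λ³ − λ² − 19λ + 7 = 0.
Substitute λ = y + (tr M)/3 = y + 0.333333 to remove the quadratic term: y³ + p·y + q = 0 with p = s − (tr M)²/3 = -19.333333 and q = −2(tr M)³/27 + (tr M)·s/3 − det M = 0.592593.
Three real roots ⇒ use the trigonometric (Viète) form: r = 2√(−p/3) = 5.077182, φ = arccos(3q/(p·r)) = arccos(-0.018111) = 1.588909 rad.
y_k = r·cos(φ/3 − 2πk/3) for k = 0, 1, 2 gives y = 4.381562, 0.030653, -4.412215.
λ_k = y_k + 0.333333 gives λ = 4.7149, 0.3640, -4.0789 (check: the sum is 1.0000 = tr M).

Hence λ_max = 4.7149 and λ_min = -4.0789.


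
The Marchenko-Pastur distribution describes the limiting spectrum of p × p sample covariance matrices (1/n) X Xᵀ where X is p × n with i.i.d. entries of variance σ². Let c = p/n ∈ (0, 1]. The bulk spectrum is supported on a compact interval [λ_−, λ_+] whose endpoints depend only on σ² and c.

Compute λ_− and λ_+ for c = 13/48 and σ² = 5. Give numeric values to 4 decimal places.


c = 13/48 = 0.270833; √c = 0.520416.
λ_− = σ² (1 − √c)² = 5 · (1 − 0.520416)² = 5 · (0.479584)² = 1.150002.
λ_+ = σ² (1 + √c)² = 5 · (1 + 0.520416)² = 5 · (1.520416)² = 11.558332.

Rounded to 4 decimal places: λ_− ≈ 1.1500, λ_+ ≈ 11.5583.


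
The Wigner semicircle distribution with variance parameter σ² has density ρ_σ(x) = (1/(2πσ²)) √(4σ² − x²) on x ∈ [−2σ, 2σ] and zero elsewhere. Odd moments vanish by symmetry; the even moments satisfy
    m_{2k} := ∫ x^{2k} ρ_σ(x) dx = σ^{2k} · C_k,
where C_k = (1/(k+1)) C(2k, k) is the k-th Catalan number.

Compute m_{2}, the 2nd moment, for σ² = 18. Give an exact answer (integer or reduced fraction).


By the scaled semicircle moment identity, m_{2k} = σ^{2k} · C_k with k = 1.
C_1 = (1/(k+1)) · C(2k, k) = (1/2) · C(2, 1) = (1/2) · 2 = 1.
σ^{2k} = (σ²)^k = (18)^1 = 18.

Therefore m_{2} = σ^{2} · C_1 = 18 · 1 = 18.


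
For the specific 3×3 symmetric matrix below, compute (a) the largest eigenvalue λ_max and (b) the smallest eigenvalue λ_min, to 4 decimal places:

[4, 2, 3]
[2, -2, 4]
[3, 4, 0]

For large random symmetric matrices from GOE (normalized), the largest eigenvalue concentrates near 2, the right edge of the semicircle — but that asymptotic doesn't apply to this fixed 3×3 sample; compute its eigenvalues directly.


Since M is real symmetric, all three eigenvalues are real; they are the roots of det(λI − M) = λ³ − (tr M) λ² + s λ − det M, where s is the sum of the principal 2×2 minors.
tr M = 4 + (-2) + 0 = 2.
s = (4·(-2) − 2²) + (4·0 − 3²) + ((-2)·0 − 4²) = -12 + (-9) + (-16) = -37.
det M (expand along row 1) = 4·(-16) − 2·(-12) + 3·14 = 2.
Characteristic polynomial: λ³ − 2λ² − 37λ − 2 = 0.
Substitute λ = y + (tr M)/3 = y + 0.666667 to remove the quadratic term: y³ + p·y + q = 0 with p = s − (tr M)²/3 = -38.333333 and q = −2(tr M)³/27 + (tr M)·s/3 − det M = -27.259259.
Three real roots ⇒ use the trigonometric (Viète) form: r = 2√(−p/3) = 7.149204, φ = arccos(3q/(p·r)) = arccos(0.298402) = 1.267779 rad.
y_k = r·cos(φ/3 − 2πk/3) for k = 0, 1, 2 gives y = 6.520278, -0.720884, -5.799394.
λ_k = y_k + 0.666667 gives λ = 7.1869, -0.0542, -5.1327 (check: the sum is 2.0000 = tr M).

Hence λ_max = 7.1869 and λ_min = -5.1327.


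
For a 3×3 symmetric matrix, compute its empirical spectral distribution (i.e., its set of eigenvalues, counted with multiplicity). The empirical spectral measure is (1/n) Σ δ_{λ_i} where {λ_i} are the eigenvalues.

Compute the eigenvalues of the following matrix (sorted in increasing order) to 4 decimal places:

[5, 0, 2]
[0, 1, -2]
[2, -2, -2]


Since M is real symmetric, all three eigenvalues are real; they are the roots of det(λI − M) = λ³ − (tr M) λ² + s λ − det M, where s is the sum of the principal 2×2 minors.
tr M = 5 + 1 + (-2) = 4.
s = (5·1 − 0²) + (5·(-2) − 2²) + (1·(-2) − (-2)²) = 5 + (-14) + (-6) = -15.
det M (expand along row 1) = 5·(-6) − 0·4 + 2·(-2) = -34.
Characteristic polynomial: λ³ − 4λ² − 15λ + 34 = 0.
Substitute λ = y + (tr M)/3 = y + 1.333333 to remove the quadratic term: y³ + p·y + q = 0 with p = s − (tr M)²/3 = -20.333333 and q = −2(tr M)³/27 + (tr M)·s/3 − det M = 9.259259.
Three real roots ⇒ use the trigonometric (Viète) form: r = 2√(−p/3) = 5.206833, φ = arccos(3q/(p·r)) = arccos(-0.262371) = 1.836274 rad.
y_k = r·cos(φ/3 − 2πk/3) for k = 0, 1, 2 gives y = 4.261523, 0.460166, -4.721688.
λ_k = y_k + 1.333333 gives λ = 5.5949, 1.7935, -3.3884 (check: the sum is 4.0000 = tr M).

Eigenvalues sorted in increasing order: [-3.3884, 1.7935, 5.5949].


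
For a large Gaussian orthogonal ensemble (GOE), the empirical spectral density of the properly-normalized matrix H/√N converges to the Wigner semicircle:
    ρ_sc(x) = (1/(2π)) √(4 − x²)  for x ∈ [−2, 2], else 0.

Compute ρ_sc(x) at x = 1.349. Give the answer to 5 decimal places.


ρ_sc(x) = (1/(2π)) √(4 − x²). With x = 1.349:
  4 − x² = 4 − (1.349)² = 4 − 1.819801 = 2.180199.
  √(4 − x²) = 1.476550.
  1/(2π) = 0.159155.
  ρ_sc(1.349) = 0.159155 · 1.476550 = 0.235000.

Rounded to 5 decimal places: ρ_sc(1.349) ≈ 0.23500.


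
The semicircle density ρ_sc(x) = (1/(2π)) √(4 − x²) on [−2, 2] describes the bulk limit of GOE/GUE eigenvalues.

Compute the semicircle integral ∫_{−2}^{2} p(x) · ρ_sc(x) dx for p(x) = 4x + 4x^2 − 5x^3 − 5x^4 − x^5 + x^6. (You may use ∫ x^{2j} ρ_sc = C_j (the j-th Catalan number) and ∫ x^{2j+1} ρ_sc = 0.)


Write p(x) = Σ a_i x^i, split into monomials and integrate each against ρ_sc separately.
Using ∫ x^{2j} ρ_sc = C_j = (1/(j+1)) C(2j, j) (Catalan numbers) and ∫ x^{2j+1} ρ_sc = 0 (odd monomials vanish by symmetry):
  i = 1 (odd): ∫ x^1 ρ_sc = 0 (vanishes)
  i = 2 (even): a_2 · C_{1} = 4 · 1 = 4
  i = 3 (odd): ∫ x^3 ρ_sc = 0 (vanishes)
  i = 4 (even): a_4 · C_{2} = -5 · 2 = -10
  i = 5 (odd): ∫ x^5 ρ_sc = 0 (vanishes)
  i = 6 (even): a_6 · C_{3} = 1 · 5 = 5

Summing the contributions: ∫_{−2}^{2} p(x) ρ_sc(x) dx = 4 + (-10) + 5 = -1.


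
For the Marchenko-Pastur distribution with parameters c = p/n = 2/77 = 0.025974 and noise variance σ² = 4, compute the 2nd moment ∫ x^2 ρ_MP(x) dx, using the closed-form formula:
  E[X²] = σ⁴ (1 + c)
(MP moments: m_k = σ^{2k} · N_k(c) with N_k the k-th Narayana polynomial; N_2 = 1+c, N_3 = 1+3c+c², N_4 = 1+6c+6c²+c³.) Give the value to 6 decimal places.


E[X²] = σ⁴ (1 + c) (second MP moment). With σ² = 4 (so σ⁴ = 16) and c = 2/77 = 0.025974: E[X²] = 16 · (1 + 0.025974) = 16 · 1.025974.

So E[X^2] = 16.415584.


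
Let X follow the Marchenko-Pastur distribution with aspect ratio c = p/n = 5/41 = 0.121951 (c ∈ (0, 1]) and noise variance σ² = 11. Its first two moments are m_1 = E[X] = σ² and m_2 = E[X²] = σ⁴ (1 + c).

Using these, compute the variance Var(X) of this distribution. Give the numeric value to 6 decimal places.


m_1 = E[X] = σ² = 11, so m_1² = 121.
m_2 = E[X²] = σ⁴ (1 + c) = 121 · (1 + 0.121951) = 121 · 1.121951 = 135.756098.
(Note m_2 − m_1² simplifies to c · σ⁴ = 0.121951 · 121.)

Var(X) = m_2 − m_1² = 135.756098 − 121 = 14.756098.


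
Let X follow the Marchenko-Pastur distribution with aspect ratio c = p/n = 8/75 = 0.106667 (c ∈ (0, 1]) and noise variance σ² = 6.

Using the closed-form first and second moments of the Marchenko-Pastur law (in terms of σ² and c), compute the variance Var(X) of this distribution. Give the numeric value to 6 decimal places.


Recall the MP moments m_1 = E[X] = σ² and m_2 = E[X²] = σ⁴ (1 + c).
m_1 = E[X] = σ² = 6, so m_1² = 36.
m_2 = E[X²] = σ⁴ (1 + c) = 36 · (1 + 0.106667) = 36 · 1.106667 = 39.840000.
(Note m_2 − m_1² simplifies to c · σ⁴ = 0.106667 · 36.)

Var(X) = m_2 − m_1² = 39.840000 − 36 = 3.840000.


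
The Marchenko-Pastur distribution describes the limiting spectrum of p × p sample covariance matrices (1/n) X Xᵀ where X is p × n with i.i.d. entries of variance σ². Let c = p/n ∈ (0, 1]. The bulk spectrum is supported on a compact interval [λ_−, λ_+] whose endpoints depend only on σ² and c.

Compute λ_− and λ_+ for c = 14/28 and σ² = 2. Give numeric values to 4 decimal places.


c = 14/28 = 0.500000; √c = 0.707107.
λ_− = σ² (1 − √c)² = 2 · (1 − 0.707107)² = 2 · (0.292893)² = 0.171573.
λ_+ = σ² (1 + √c)² = 2 · (1 + 0.707107)² = 2 · (1.707107)² = 5.828427.

Rounded to 4 decimal places: λ_− ≈ 0.1716, λ_+ ≈ 5.8284.


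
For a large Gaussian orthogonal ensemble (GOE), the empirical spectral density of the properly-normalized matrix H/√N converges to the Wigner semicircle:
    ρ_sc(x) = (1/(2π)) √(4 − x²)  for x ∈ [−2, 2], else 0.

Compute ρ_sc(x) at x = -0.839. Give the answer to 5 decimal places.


ρ_sc(x) = (1/(2π)) √(4 − x²). With x = -0.839:
  4 − x² = 4 − (-0.839)² = 4 − 0.703921 = 3.296079.
  √(4 − x²) = 1.815511.
  1/(2π) = 0.159155.
  ρ_sc(-0.839) = 0.159155 · 1.815511 = 0.288947.

Rounded to 5 decimal places: ρ_sc(-0.839) ≈ 0.28895.


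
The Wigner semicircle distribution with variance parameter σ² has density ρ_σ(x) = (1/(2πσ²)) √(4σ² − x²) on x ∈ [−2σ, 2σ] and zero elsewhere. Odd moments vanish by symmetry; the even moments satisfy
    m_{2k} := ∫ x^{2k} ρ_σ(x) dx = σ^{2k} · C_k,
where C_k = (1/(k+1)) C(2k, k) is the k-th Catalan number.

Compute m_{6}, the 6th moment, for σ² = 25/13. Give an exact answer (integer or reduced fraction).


By the scaled semicircle moment identity, m_{2k} = σ^{2k} · C_k with k = 3.
C_3 = (1/(k+1)) · C(2k, k) = (1/4) · C(6, 3) = (1/4) · 20 = 5.
σ^{2k} = (σ²)^k = (25/13)^3 = 15625/2197.

Therefore m_{6} = σ^{6} · C_3 = (15625/2197) · 5 = 78125/2197.


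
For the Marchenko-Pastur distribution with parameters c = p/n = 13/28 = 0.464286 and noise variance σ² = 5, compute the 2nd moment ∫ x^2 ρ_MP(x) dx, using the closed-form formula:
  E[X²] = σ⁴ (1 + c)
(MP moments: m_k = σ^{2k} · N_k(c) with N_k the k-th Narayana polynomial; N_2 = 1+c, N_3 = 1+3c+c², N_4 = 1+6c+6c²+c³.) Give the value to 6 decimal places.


E[X²] = σ⁴ (1 + c) (second MP moment). With σ² = 5 (so σ⁴ = 25) and c = 13/28 = 0.464286: E[X²] = 25 · (1 + 0.464286) = 25 · 1.464286.

So E[X^2] = 36.607143.


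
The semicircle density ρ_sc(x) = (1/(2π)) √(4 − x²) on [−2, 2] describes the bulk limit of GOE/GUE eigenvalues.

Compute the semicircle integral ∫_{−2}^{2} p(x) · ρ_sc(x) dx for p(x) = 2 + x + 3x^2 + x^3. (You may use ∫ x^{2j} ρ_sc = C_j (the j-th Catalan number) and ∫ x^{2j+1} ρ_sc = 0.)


Write p(x) = Σ a_i x^i, split into monomials and integrate each against ρ_sc separately.
Using ∫ x^{2j} ρ_sc = C_j = (1/(j+1)) C(2j, j) (Catalan numbers) and ∫ x^{2j+1} ρ_sc = 0 (odd monomials vanish by symmetry):
  i = 0 (even): a_0 · C_{0} = 2 · 1 = 2
  i = 1 (odd): ∫ x^1 ρ_sc = 0 (vanishes)
  i = 2 (even): a_2 · C_{1} = 3 · 1 = 3
  i = 3 (odd): ∫ x^3 ρ_sc = 0 (vanishes)

Summing the contributions: ∫_{−2}^{2} p(x) ρ_sc(x) dx = 2 + 3 = 5.


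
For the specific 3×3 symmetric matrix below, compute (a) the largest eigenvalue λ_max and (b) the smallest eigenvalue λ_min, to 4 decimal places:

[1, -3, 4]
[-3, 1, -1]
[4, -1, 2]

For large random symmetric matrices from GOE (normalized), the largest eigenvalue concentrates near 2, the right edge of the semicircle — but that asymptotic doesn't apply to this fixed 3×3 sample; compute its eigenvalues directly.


Since M is real symmetric, all three eigenvalues are real; they are the roots of det(λI − M) = λ³ − (tr M) λ² + s λ − det M, where s is the sum of the principal 2×2 minors.
tr M = 1 + 1 + 2 = 4.
s = (1·1 − (-3)²) + (1·2 − 4²) + (1·2 − (-1)²) = -8 + (-14) + 1 = -21.
det M (expand along row 1) = 1·1 − (-3)·(-2) + 4·(-1) = -9.
Characteristic polynomial: λ³ − 4λ² − 21λ + 9 = 0.
Substitute λ = y + (tr M)/3 = y + 1.333333 to remove the quadratic term: y³ + p·y + q = 0 with p = s − (tr M)²/3 = -26.333333 and q = −2(tr M)³/27 + (tr M)·s/3 − det M = -23.740741.
Three real roots ⇒ use the trigonometric (Viète) form: r = 2√(−p/3) = 5.925463, φ = arccos(3q/(p·r)) = arccos(0.456444) = 1.096802 rad.
y_k = r·cos(φ/3 − 2πk/3) for k = 0, 1, 2 gives y = 5.533844, -0.932322, -4.601523.
λ_k = y_k + 1.333333 gives λ = 6.8672, 0.4010, -3.2682 (check: the sum is 4.0000 = tr M).

Hence λ_max = 6.8672 and λ_min = -3.2682.


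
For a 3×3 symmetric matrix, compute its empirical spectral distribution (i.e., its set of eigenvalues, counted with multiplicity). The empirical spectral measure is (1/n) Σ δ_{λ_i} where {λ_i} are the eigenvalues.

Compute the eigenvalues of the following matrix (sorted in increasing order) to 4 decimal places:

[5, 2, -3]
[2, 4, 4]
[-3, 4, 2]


Since M is real symmetric, all three eigenvalues are real; they are the roots of det(λI − M) = λ³ − (tr M) λ² + s λ − det M, where s is the sum of the principal 2×2 minors.
tr M = 5 + 4 + 2 = 11.
s = (5·4 − 2²) + (5·2 − (-3)²) + (4·2 − 4²) = 16 + 1 + (-8) = 9.
det M (expand along row 1) = 5·(-8) − 2·16 + (-3)·20 = -132.
Characteristic polynomial: λ³ − 11λ² + 9λ + 132 = 0.
Substitute λ = y + (tr M)/3 = y + 3.666667 to remove the quadratic term: y³ + p·y + q = 0 with p = s − (tr M)²/3 = -31.333333 and q = −2(tr M)³/27 + (tr M)·s/3 − det M = 66.407407.
Three real roots ⇒ use the trigonometric (Viète) form: r = 2√(−p/3) = 6.463573, φ = arccos(3q/(p·r)) = arccos(-0.983691) = 2.960739 rad.
y_k = r·cos(φ/3 − 2πk/3) for k = 0, 1, 2 gives y = 3.563161, 2.888671, -6.451832.
λ_k = y_k + 3.666667 gives λ = 7.2298, 6.5553, -2.7852 (check: the sum is 11.0000 = tr M).

Eigenvalues sorted in increasing order: [-2.7852, 6.5553, 7.2298].


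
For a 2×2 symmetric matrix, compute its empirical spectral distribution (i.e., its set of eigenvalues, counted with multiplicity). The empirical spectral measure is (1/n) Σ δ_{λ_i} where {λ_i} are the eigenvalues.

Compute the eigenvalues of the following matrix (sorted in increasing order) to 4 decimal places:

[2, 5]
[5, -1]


Since M is real symmetric, both eigenvalues are real; they are the roots of det(λI − M) = λ² − (tr M) λ + det M.
tr M = 2 + (-1) = 1.
det M = 2·(-1) − 5² = -2 − 25 = -27.
Characteristic polynomial: λ² − λ − 27 = 0.
Discriminant Δ = (tr M)² − 4·det M = 1 − (-108) = 109; √Δ = 10.440307.
λ = (tr M ± √Δ)/2 = (1 ± 10.440307)/2, giving (tr M − √Δ)/2 = -4.7202 and (tr M + √Δ)/2 = 5.7202.

Eigenvalues sorted in increasing order: [-4.7202, 5.7202].


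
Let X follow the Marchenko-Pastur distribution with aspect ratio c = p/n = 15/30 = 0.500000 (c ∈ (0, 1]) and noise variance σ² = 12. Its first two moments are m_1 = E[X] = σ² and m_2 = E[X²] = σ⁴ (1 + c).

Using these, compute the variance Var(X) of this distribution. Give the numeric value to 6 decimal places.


m_1 = E[X] = σ² = 12, so m_1² = 144.
m_2 = E[X²] = σ⁴ (1 + c) = 144 · (1 + 0.500000) = 144 · 1.500000 = 216.000000.
(Note m_2 − m_1² simplifies to c · σ⁴ = 0.500000 · 144.)

Var(X) = m_2 − m_1² = 216.000000 − 144 = 72.000000.


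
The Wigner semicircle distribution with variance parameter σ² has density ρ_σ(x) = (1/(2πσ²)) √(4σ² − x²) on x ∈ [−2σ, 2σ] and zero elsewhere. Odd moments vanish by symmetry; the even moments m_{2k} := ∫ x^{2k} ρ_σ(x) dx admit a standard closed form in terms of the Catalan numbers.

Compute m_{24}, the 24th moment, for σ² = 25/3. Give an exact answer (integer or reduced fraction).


By the scaled semicircle moment identity, m_{2k} = σ^{2k} · C_k with k = 12.
C_12 = (1/(k+1)) · C(2k, k) = (1/13) · C(24, 12) = (1/13) · 2704156 = 208012.
σ^{2k} = (σ²)^k = (25/3)^12 = 59604644775390625/531441.

Therefore m_{24} = σ^{24} · C_12 = (59604644775390625/531441) · 208012 = 12398481369018554687500/531441.


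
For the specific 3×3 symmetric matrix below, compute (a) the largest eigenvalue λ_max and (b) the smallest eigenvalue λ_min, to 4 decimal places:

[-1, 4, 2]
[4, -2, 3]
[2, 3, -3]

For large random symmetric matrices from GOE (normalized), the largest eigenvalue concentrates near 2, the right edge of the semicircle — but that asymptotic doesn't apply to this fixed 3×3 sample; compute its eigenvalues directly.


Since M is real symmetric, all three eigenvalues are real; they are the roots of det(λI − M) = λ³ − (tr M) λ² + s λ − det M, where s is the sum of the principal 2×2 minors.
tr M = -1 + (-2) + (-3) = -6.
s = ((-1)·(-2) − 4²) + ((-1)·(-3) − 2²) + ((-2)·(-3) − 3²) = -14 + (-1) + (-3) = -18.
det M (expand along row 1) = (-1)·(-3) − 4·(-18) + 2·16 = 107.
Characteristic polynomial: λ³ + 6λ² − 18λ − 107 = 0.
Substitute λ = y + (tr M)/3 = y − 2.000000 to remove the quadratic term: y³ + p·y + q = 0 with p = s − (tr M)²/3 = -30.000000 and q = −2(tr M)³/27 + (tr M)·s/3 − det M = -55.000000.
Three real roots ⇒ use the trigonometric (Viète) form: r = 2√(−p/3) = 6.324555, φ = arccos(3q/(p·r)) = arccos(0.869626) = 0.516351 rad.
y_k = r·cos(φ/3 − 2πk/3) for k = 0, 1, 2 gives y = 6.231106, -2.177477, -4.053630.
λ_k = y_k − 2.000000 gives λ = 4.2311, -4.1775, -6.0536 (check: the sum is -6.0000 = tr M).

Hence λ_max = 4.2311 and λ_min = -6.0536.


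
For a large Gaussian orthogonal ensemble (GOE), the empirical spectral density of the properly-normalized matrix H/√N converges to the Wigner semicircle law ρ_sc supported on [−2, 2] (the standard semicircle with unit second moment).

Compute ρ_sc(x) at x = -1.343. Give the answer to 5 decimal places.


ρ_sc(x) = (1/(2π)) √(4 − x²). With x = -1.343:
  4 − x² = 4 − (-1.343)² = 4 − 1.803649 = 2.196351.
  √(4 − x²) = 1.482009.
  1/(2π) = 0.159155.
  ρ_sc(-1.343) = 0.159155 · 1.482009 = 0.235869.

Rounded to 5 decimal places: ρ_sc(-1.343) ≈ 0.23587.


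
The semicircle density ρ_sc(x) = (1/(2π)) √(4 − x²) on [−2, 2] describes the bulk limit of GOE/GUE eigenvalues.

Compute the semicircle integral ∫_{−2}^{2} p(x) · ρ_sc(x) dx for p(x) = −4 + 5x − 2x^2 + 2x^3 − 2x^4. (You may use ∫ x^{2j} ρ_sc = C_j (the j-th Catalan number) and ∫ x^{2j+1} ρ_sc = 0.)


Write p(x) = Σ a_i x^i, split into monomials and integrate each against ρ_sc separately.
Using ∫ x^{2j} ρ_sc = C_j = (1/(j+1)) C(2j, j) (Catalan numbers) and ∫ x^{2j+1} ρ_sc = 0 (odd monomials vanish by symmetry):
  i = 0 (even): a_0 · C_{0} = -4 · 1 = -4
  i = 1 (odd): ∫ x^1 ρ_sc = 0 (vanishes)
  i = 2 (even): a_2 · C_{1} = -2 · 1 = -2
  i = 3 (odd): ∫ x^3 ρ_sc = 0 (vanishes)
  i = 4 (even): a_4 · C_{2} = -2 · 2 = -4

Summing the contributions: ∫_{−2}^{2} p(x) ρ_sc(x) dx = (-4) + (-2) + (-4) = -10.


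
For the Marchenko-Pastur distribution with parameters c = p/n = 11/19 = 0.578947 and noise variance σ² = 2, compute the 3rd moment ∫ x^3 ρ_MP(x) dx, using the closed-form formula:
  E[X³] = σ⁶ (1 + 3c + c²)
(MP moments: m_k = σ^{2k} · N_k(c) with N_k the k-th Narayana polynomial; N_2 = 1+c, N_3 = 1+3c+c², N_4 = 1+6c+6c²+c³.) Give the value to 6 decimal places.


E[X³] = σ⁶ (1 + 3c + c²) (third MP moment). With σ² = 2 (so σ⁶ = 8) and c = 11/19 = 0.578947: E[X³] = 8 · (1 + 3·0.578947 + (0.578947)²) = 8 · 3.072022.

So E[X^3] = 24.576177.


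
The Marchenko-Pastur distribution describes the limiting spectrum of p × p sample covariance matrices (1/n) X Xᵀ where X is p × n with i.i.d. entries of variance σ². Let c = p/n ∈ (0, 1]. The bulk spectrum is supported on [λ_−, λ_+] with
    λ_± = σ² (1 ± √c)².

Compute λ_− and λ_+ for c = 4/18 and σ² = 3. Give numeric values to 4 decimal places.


c = 4/18 = 0.222222; √c = 0.471405.
λ_− = σ² (1 − √c)² = 3 · (1 − 0.471405)² = 3 · (0.528595)² = 0.838240.
λ_+ = σ² (1 + √c)² = 3 · (1 + 0.471405)² = 3 · (1.471405)² = 6.495094.

Rounded to 4 decimal places: λ_− ≈ 0.8382, λ_+ ≈ 6.4951.


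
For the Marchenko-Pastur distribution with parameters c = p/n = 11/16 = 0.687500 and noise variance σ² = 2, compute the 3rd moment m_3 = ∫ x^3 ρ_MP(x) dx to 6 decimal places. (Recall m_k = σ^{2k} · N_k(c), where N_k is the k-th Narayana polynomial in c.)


E[X³] = σ⁶ (1 + 3c + c²) (third MP moment). With σ² = 2 (so σ⁶ = 8) and c = 11/16 = 0.687500: E[X³] = 8 · (1 + 3·0.687500 + (0.687500)²) = 8 · 3.535156.

So E[X^3] = 28.281250.


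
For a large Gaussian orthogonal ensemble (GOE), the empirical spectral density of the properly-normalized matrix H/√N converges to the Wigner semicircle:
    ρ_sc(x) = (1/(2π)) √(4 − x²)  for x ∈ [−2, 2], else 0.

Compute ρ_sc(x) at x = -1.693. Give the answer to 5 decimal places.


ρ_sc(x) = (1/(2π)) √(4 − x²). With x = -1.693:
  4 − x² = 4 − (-1.693)² = 4 − 2.866249 = 1.133751.
  √(4 − x²) = 1.064777.
  1/(2π) = 0.159155.
  ρ_sc(-1.693) = 0.159155 · 1.064777 = 0.169465.

Rounded to 5 decimal places: ρ_sc(-1.693) ≈ 0.16946.


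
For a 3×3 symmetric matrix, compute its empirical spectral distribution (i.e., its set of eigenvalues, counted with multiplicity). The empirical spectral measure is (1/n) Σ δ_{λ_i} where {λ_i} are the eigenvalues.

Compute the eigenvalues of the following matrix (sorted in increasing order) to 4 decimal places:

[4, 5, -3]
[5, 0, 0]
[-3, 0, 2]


Since M is real symmetric, all three eigenvalues are real; they are the roots of det(λI − M) = λ³ − (tr M) λ² + s λ − det M, where s is the sum of the principal 2×2 minors.
tr M = 4 + 0 + 2 = 6.
s = (4·0 − 5²) + (4·2 − (-3)²) + (0·2 − 0²) = -25 + (-1) + 0 = -26.
det M (expand along row 1) = 4·0 − 5·10 + (-3)·0 = -50.
Characteristic polynomial: λ³ − 6λ² − 26λ + 50 = 0.
Substitute λ = y + (tr M)/3 = y + 2.000000 to remove the quadratic term: y³ + p·y + q = 0 with p = s − (tr M)²/3 = -38.000000 and q = −2(tr M)³/27 + (tr M)·s/3 − det M = -18.000000.
Three real roots ⇒ use the trigonometric (Viète) form: r = 2√(−p/3) = 7.118052, φ = arccos(3q/(p·r)) = arccos(0.199641) = 1.369805 rad.
y_k = r·cos(φ/3 − 2πk/3) for k = 0, 1, 2 gives y = 6.388850, -0.476532, -5.912318.
λ_k = y_k + 2.000000 gives λ = 8.3889, 1.5235, -3.9123 (check: the sum is 6.0000 = tr M).

Eigenvalues sorted in increasing order: [-3.9123, 1.5235, 8.3889].


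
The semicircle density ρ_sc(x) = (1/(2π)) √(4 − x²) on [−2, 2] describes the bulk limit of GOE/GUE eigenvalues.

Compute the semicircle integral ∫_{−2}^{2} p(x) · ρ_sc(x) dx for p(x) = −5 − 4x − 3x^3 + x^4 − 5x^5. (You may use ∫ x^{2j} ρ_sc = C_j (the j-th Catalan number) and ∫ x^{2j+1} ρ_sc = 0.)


Write p(x) = Σ a_i x^i, split into monomials and integrate each against ρ_sc separately.
Using ∫ x^{2j} ρ_sc = C_j = (1/(j+1)) C(2j, j) (Catalan numbers) and ∫ x^{2j+1} ρ_sc = 0 (odd monomials vanish by symmetry):
  i = 0 (even): a_0 · C_{0} = -5 · 1 = -5
  i = 1 (odd): ∫ x^1 ρ_sc = 0 (vanishes)
  i = 3 (odd): ∫ x^3 ρ_sc = 0 (vanishes)
  i = 4 (even): a_4 · C_{2} = 1 · 2 = 2
  i = 5 (odd): ∫ x^5 ρ_sc = 0 (vanishes)

Summing the contributions: ∫_{−2}^{2} p(x) ρ_sc(x) dx = (-5) + 2 = -3.


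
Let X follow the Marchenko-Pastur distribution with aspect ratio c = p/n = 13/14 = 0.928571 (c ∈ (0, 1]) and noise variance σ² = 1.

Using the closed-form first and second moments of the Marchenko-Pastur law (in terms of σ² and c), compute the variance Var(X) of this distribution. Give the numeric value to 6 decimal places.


Recall the MP moments m_1 = E[X] = σ² and m_2 = E[X²] = σ⁴ (1 + c).
m_1 = E[X] = σ² = 1, so m_1² = 1.
m_2 = E[X²] = σ⁴ (1 + c) = 1 · (1 + 0.928571) = 1 · 1.928571 = 1.928571.
(Note m_2 − m_1² simplifies to c · σ⁴ = 0.928571 · 1.)

Var(X) = m_2 − m_1² = 1.928571 − 1 = 0.928571.


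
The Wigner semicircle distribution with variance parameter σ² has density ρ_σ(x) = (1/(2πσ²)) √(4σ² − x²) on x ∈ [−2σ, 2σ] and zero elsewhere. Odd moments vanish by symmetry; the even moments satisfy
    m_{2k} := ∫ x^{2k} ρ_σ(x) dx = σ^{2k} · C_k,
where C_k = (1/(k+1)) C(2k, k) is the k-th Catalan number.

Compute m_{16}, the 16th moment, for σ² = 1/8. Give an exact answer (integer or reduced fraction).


By the scaled semicircle moment identity, m_{2k} = σ^{2k} · C_k with k = 8.
C_8 = (1/(k+1)) · C(2k, k) = (1/9) · C(16, 8) = (1/9) · 12870 = 1430.
σ^{2k} = (σ²)^k = (1/8)^8 = 1/16777216.

Therefore m_{16} = σ^{16} · C_8 = (1/16777216) · 1430 = 715/8388608.


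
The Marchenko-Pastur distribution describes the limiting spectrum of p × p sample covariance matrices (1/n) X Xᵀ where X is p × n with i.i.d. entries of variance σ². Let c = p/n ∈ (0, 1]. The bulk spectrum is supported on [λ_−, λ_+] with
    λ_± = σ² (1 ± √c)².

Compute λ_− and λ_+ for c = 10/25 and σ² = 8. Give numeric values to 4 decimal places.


c = 10/25 = 0.400000; √c = 0.632456.
λ_− = σ² (1 − √c)² = 8 · (1 − 0.632456)² = 8 · (0.367544)² = 1.080711.
λ_+ = σ² (1 + √c)² = 8 · (1 + 0.632456)² = 8 · (1.632456)² = 21.319289.

Rounded to 4 decimal places: λ_− ≈ 1.0807, λ_+ ≈ 21.3193.


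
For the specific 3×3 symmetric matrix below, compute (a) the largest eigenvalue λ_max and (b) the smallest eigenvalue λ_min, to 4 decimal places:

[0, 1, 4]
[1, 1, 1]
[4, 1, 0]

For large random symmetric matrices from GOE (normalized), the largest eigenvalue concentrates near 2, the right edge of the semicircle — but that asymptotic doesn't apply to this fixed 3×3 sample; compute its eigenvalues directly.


Since M is real symmetric, all three eigenvalues are real; they are the roots of det(λI − M) = λ³ − (tr M) λ² + s λ − det M, where s is the sum of the principal 2×2 minors.
tr M = 0 + 1 + 0 = 1.
s = (0·1 − 1²) + (0·0 − 4²) + (1·0 − 1²) = -1 + (-16) + (-1) = -18.
det M (expand along row 1) = 0·(-1) − 1·(-4) + 4·(-3) = -8.
Characteristic polynomial: λ³ − λ² − 18λ + 8 = 0.
Substitute λ = y + (tr M)/3 = y + 0.333333 to remove the quadratic term: y³ + p·y + q = 0 with p = s − (tr M)²/3 = -18.333333 and q = −2(tr M)³/27 + (tr M)·s/3 − det M = 1.925926.
Three real roots ⇒ use the trigonometric (Viète) form: r = 2√(−p/3) = 4.944132, φ = arccos(3q/(p·r)) = arccos(-0.063743) = 1.634582 rad.
y_k = r·cos(φ/3 − 2πk/3) for k = 0, 1, 2 gives y = 4.228219, 0.105114, -4.333333.
λ_k = y_k + 0.333333 gives λ = 4.5616, 0.4384, -4.0000 (check: the sum is 1.0000 = tr M).

Hence λ_max = 4.5616 and λ_min = -4.0000.


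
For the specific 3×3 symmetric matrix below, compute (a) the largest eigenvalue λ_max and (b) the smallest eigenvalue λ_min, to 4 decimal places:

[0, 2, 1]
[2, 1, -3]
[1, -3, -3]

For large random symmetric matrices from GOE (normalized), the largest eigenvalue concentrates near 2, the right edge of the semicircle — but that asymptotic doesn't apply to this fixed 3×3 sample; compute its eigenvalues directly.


Since M is real symmetric, all three eigenvalues are real; they are the roots of det(λI − M) = λ³ − (tr M) λ² + s λ − det M, where s is the sum of the principal 2×2 minors.
tr M = 0 + 1 + (-3) = -2.
s = (0·1 − 2²) + (0·(-3) − 1²) + (1·(-3) − (-3)²) = -4 + (-1) + (-12) = -17.
det M (expand along row 1) = 0·(-12) − 2·(-3) + 1·(-7) = -1.
Characteristic polynomial: λ³ + 2λ² − 17λ + 1 = 0.
Substitute λ = y + (tr M)/3 = y − 0.666667 to remove the quadratic term: y³ + p·y + q = 0 with p = s − (tr M)²/3 = -18.333333 and q = −2(tr M)³/27 + (tr M)·s/3 − det M = 12.925926.
Three real roots ⇒ use the trigonometric (Viète) form: r = 2√(−p/3) = 4.944132, φ = arccos(3q/(p·r)) = arccos(-0.427810) = 2.012865 rad.
y_k = r·cos(φ/3 − 2πk/3) for k = 0, 1, 2 gives y = 3.872384, 0.725915, -4.598299.
λ_k = y_k − 0.666667 gives λ = 3.2057, 0.0592, -5.2650 (check: the sum is -2.0000 = tr M).

Hence λ_max = 3.2057 and λ_min = -5.2650.


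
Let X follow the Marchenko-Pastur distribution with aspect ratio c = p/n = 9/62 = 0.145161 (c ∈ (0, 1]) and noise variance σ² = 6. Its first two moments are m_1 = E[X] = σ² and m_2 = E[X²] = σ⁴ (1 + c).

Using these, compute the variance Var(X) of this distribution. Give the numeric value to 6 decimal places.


m_1 = E[X] = σ² = 6, so m_1² = 36.
m_2 = E[X²] = σ⁴ (1 + c) = 36 · (1 + 0.145161) = 36 · 1.145161 = 41.225806.
(Note m_2 − m_1² simplifies to c · σ⁴ = 0.145161 · 36.)

Var(X) = m_2 − m_1² = 41.225806 − 36 = 5.225806.


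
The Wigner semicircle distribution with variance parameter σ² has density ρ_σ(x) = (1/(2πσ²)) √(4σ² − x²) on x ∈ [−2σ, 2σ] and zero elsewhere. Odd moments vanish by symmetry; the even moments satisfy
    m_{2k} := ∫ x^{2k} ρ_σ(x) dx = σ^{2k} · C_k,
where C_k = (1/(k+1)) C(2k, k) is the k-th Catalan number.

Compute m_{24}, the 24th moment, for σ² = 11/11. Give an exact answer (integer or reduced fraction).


By the scaled semicircle moment identity, m_{2k} = σ^{2k} · C_k with k = 12.
C_12 = (1/(k+1)) · C(2k, k) = (1/13) · C(24, 12) = (1/13) · 2704156 = 208012.
σ^{2k} = (σ²)^k = (11/11)^12 = 1.

Therefore m_{24} = σ^{24} · C_12 = 1 · 208012 = 208012.
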